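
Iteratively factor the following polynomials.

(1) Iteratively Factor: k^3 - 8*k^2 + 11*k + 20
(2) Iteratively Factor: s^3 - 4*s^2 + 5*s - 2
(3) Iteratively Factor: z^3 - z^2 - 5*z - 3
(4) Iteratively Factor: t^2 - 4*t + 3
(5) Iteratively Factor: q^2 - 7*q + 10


(1) = (k + 1)*(k^2 - 9*k + 20) = (k - 5)*(k + 1)*(k - 4)
(2) = (s - 1)*(s^2 - 3*s + 2) = (s - 1)^2*(s - 2)
(3) = (z + 1)*(z^2 - 2*z - 3) = (z + 1)^2*(z - 3)
(4) = (t - 1)*(t - 3)
(5) = (q - 5)*(q - 2)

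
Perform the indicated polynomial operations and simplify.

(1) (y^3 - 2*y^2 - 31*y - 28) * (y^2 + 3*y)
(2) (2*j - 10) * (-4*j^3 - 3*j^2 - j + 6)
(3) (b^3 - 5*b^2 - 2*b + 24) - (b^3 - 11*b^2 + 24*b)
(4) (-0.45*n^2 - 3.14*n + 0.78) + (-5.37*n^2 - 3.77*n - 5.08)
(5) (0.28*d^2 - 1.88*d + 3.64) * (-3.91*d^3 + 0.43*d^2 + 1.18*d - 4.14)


(1) = y^5 + y^4 - 37*y^3 - 121*y^2 - 84*y
(2) = -8*j^4 + 34*j^3 + 28*j^2 + 22*j - 60
(3) = 6*b^2 - 26*b + 24
(4) = -5.82*n^2 - 6.91*n - 4.3
(5) = -1.0948*d^5 + 7.4712*d^4 - 14.7104*d^3 - 1.8124*d^2 + 12.0784*d - 15.0696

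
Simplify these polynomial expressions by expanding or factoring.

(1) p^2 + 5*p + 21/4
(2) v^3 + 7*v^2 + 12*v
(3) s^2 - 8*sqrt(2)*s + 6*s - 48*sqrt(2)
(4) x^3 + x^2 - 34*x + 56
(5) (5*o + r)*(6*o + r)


(1) = (p + 3/2)*(p + 7/2)
(2) = v*(v + 3)*(v + 4)
(3) = (s + 6)*(s - 8*sqrt(2))
(4) = (x - 4)*(x - 2)*(x + 7)
(5) = 30*o^2 + 11*o*r + r^2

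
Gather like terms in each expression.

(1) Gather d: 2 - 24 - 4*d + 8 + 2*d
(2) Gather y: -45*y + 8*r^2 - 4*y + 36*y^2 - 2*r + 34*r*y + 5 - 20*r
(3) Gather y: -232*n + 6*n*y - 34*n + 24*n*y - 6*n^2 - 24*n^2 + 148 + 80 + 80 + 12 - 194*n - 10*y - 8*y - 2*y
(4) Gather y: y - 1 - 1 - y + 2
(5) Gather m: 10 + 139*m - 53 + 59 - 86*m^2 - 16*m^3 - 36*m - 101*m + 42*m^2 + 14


(1) = -2*d - 14
(2) = 8*r^2 - 22*r + 36*y^2 + y*(34*r - 49) + 5
(3) = -30*n^2 - 460*n + y*(30*n - 20) + 320
(4) = 0
(5) = -16*m^3 - 44*m^2 + 2*m + 30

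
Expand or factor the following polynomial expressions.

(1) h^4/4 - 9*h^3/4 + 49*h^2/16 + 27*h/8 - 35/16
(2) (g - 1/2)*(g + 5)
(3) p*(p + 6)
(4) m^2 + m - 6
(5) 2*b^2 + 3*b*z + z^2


(1) = (h/4 + 1/4)*(h - 7)*(h - 5/2)*(h - 1/2)
(2) = g^2 + 9*g/2 - 5/2
(3) = p^2 + 6*p
(4) = (m - 2)*(m + 3)
(5) = (b + z)*(2*b + z)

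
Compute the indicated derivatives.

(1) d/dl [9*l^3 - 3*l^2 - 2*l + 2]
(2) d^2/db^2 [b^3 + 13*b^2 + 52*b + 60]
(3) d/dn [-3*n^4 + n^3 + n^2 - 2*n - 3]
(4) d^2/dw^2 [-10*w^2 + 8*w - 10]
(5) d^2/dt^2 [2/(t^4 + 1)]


(1) = 27*l^2 - 6*l - 2
(2) = 6*b + 26
(3) = -12*n^3 + 3*n^2 + 2*n - 2
(4) = -20
(5) = t^2*(40*t^4 - 24)/(t^4 + 1)^3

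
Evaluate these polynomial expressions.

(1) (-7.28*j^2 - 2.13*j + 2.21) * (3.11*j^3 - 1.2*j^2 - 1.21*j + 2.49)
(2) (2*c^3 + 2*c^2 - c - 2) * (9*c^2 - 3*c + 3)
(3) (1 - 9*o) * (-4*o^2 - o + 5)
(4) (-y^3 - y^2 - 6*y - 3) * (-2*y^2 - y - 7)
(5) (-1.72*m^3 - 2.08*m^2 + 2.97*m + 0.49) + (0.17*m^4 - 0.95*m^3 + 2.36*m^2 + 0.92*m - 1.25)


(1) = -22.6408*j^5 + 2.1117*j^4 + 18.2379*j^3 - 18.2019*j^2 - 7.9778*j + 5.5029
(2) = 18*c^5 + 12*c^4 - 9*c^3 - 9*c^2 + 3*c - 6
(3) = 36*o^3 + 5*o^2 - 46*o + 5
(4) = 2*y^5 + 3*y^4 + 20*y^3 + 19*y^2 + 45*y + 21
(5) = 0.17*m^4 - 2.67*m^3 + 0.28*m^2 + 3.89*m - 0.76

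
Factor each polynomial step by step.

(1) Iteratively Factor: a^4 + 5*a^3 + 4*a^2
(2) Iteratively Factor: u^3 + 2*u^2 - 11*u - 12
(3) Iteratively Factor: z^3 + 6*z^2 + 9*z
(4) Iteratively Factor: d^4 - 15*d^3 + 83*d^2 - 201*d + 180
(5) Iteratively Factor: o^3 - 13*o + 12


(1) = (a + 4)*(a^3 + a^2) = (a + 1)*(a + 4)*(a^2) = a*(a + 1)*(a + 4)*(a)
(2) = (u + 4)*(u^2 - 2*u - 3) = (u - 3)*(u + 4)*(u + 1)
(3) = (z + 3)*(z^2 + 3*z) = z*(z + 3)*(z + 3)
(4) = (d - 4)*(d^3 - 11*d^2 + 39*d - 45) = (d - 4)*(d - 3)*(d^2 - 8*d + 15) = (d - 5)*(d - 4)*(d - 3)*(d - 3)
(5) = (o - 1)*(o^2 + o - 12) = (o - 1)*(o + 4)*(o - 3)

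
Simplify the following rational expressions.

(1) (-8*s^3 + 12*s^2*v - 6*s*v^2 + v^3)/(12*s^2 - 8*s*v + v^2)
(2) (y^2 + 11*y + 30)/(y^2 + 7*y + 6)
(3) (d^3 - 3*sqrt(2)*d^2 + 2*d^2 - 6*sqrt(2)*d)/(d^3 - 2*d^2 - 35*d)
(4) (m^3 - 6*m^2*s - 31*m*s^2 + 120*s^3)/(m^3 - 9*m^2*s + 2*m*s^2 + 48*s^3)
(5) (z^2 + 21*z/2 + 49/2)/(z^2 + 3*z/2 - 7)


(1) = (-4*s^2 + 4*s*v - v^2)/(6*s - v)
(2) = (y + 5)/(y + 1)
(3) = (d^2 + d*(2 - 3*sqrt(2)) - 6*sqrt(2))/(d^2 - 2*d - 35)
(4) = (m + 5*s)/(m + 2*s)
(5) = (z + 7)/(z - 2)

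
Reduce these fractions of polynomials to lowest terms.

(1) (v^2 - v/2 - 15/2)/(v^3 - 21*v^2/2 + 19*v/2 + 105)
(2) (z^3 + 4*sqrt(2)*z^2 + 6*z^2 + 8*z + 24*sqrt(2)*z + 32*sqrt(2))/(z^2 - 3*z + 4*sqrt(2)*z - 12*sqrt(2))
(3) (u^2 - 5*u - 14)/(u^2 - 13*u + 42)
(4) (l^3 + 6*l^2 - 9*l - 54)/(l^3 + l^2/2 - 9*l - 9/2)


(1) = (v - 3)/(v^2 - 13*v + 42)
(2) = (z^2 + 6*z + 8)/(z - 3)
(3) = (u + 2)/(u - 6)
(4) = (2*l + 12)/(2*l + 1)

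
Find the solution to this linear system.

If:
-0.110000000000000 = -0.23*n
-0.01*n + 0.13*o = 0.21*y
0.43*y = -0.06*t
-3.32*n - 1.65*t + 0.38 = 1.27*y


Then:
n = 0.48
o = 0.22
t = -0.82
y = 0.11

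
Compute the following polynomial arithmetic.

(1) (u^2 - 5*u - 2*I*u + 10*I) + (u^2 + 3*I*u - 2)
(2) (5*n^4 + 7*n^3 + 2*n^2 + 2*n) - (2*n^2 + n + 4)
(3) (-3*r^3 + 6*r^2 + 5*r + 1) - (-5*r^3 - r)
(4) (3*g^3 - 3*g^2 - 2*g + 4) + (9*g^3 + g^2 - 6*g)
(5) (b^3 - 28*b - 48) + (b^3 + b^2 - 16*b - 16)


(1) = 2*u^2 - 5*u + I*u - 2 + 10*I
(2) = 5*n^4 + 7*n^3 + n - 4
(3) = 2*r^3 + 6*r^2 + 6*r + 1
(4) = 12*g^3 - 2*g^2 - 8*g + 4
(5) = 2*b^3 + b^2 - 44*b - 64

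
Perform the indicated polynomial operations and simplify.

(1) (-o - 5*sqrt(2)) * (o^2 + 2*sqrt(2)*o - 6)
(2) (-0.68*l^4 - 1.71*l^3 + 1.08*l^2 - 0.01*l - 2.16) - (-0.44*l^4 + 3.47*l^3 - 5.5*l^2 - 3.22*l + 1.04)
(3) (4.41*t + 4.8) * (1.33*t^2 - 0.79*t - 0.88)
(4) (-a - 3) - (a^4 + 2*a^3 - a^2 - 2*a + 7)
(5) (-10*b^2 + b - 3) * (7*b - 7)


(1) = -o^3 - 7*sqrt(2)*o^2 - 14*o + 30*sqrt(2)
(2) = -0.24*l^4 - 5.18*l^3 + 6.58*l^2 + 3.21*l - 3.2
(3) = 5.8653*t^3 + 2.9001*t^2 - 7.6728*t - 4.224
(4) = -a^4 - 2*a^3 + a^2 + a - 10
(5) = -70*b^3 + 77*b^2 - 28*b + 21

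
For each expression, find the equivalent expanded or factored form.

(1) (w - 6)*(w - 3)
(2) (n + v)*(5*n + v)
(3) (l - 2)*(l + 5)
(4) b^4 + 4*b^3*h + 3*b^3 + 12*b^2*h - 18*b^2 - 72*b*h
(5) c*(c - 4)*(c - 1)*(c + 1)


(1) = w^2 - 9*w + 18
(2) = 5*n^2 + 6*n*v + v^2
(3) = l^2 + 3*l - 10
(4) = b*(b - 3)*(b + 6)*(b + 4*h)
(5) = c^4 - 4*c^3 - c^2 + 4*c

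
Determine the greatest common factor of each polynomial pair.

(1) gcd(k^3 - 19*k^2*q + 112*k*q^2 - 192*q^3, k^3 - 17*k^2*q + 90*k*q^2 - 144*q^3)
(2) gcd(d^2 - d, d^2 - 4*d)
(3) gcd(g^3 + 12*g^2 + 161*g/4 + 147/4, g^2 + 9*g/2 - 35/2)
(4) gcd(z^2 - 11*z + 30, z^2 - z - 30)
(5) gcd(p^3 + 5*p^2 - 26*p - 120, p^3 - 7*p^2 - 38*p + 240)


(1) = gcd((k - 8*q)^2*(k - 3*q), (k - 8*q)*(k - 6*q)*(k - 3*q)) = k^2 - 11*k*q + 24*q^2
(2) = d
(3) = g + 7
(4) = gcd((z - 6)*(z - 5), (z - 6)*(z + 5)) = z - 6
(5) = gcd((p - 5)*(p + 4)*(p + 6), (p - 8)*(p - 5)*(p + 6)) = p^2 + p - 30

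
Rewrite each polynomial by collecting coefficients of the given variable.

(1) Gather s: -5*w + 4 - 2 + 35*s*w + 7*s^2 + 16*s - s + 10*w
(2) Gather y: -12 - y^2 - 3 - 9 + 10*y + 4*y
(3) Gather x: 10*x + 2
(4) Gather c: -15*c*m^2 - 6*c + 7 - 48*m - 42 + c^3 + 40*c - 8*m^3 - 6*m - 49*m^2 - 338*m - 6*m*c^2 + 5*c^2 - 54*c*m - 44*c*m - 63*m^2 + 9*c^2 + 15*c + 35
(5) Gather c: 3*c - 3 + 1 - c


(1) = 7*s^2 + s*(35*w + 15) + 5*w + 2
(2) = -y^2 + 14*y - 24
(3) = 10*x + 2
(4) = c^3 + c^2*(14 - 6*m) + c*(-15*m^2 - 98*m + 49) - 8*m^3 - 112*m^2 - 392*m
(5) = 2*c - 2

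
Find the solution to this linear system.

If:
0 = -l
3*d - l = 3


Then:
d = 1
l = 0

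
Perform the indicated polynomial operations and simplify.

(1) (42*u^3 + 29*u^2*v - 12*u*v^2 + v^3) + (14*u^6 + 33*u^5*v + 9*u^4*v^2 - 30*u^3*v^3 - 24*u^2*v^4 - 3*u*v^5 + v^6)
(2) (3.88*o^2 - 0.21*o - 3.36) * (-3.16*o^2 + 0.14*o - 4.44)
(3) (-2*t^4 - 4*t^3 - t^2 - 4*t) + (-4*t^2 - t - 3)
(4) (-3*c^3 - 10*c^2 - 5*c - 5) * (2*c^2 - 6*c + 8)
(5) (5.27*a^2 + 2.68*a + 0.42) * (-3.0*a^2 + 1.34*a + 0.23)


(1) = 14*u^6 + 33*u^5*v + 9*u^4*v^2 - 30*u^3*v^3 + 42*u^3 - 24*u^2*v^4 + 29*u^2*v - 3*u*v^5 - 12*u*v^2 + v^6 + v^3
(2) = -12.2608*o^4 + 1.2068*o^3 - 6.639*o^2 + 0.462*o + 14.9184
(3) = -2*t^4 - 4*t^3 - 5*t^2 - 5*t - 3
(4) = -6*c^5 - 2*c^4 + 26*c^3 - 60*c^2 - 10*c - 40
(5) = -15.81*a^4 - 0.9782*a^3 + 3.5433*a^2 + 1.1792*a + 0.0966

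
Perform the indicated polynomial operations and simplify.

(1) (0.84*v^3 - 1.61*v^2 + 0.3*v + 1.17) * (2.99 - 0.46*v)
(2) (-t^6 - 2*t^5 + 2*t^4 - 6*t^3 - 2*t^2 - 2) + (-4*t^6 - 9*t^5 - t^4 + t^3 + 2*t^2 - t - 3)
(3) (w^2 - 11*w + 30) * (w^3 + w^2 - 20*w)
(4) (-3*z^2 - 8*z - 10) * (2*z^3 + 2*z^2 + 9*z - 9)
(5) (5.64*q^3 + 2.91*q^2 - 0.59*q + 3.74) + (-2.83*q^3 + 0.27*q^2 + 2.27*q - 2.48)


(1) = -0.3864*v^4 + 3.2522*v^3 - 4.9519*v^2 + 0.3588*v + 3.4983
(2) = -5*t^6 - 11*t^5 + t^4 - 5*t^3 - t - 5
(3) = w^5 - 10*w^4 - w^3 + 250*w^2 - 600*w
(4) = -6*z^5 - 22*z^4 - 63*z^3 - 65*z^2 - 18*z + 90
(5) = 2.81*q^3 + 3.18*q^2 + 1.68*q + 1.26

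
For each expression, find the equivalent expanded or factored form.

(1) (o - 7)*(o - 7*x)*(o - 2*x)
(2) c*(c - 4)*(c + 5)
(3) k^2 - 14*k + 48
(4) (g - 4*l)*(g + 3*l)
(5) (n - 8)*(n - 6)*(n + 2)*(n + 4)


(1) = o^3 - 9*o^2*x - 7*o^2 + 14*o*x^2 + 63*o*x - 98*x^2
(2) = c^3 + c^2 - 20*c
(3) = (k - 8)*(k - 6)
(4) = g^2 - g*l - 12*l^2
(5) = n^4 - 8*n^3 - 28*n^2 + 176*n + 384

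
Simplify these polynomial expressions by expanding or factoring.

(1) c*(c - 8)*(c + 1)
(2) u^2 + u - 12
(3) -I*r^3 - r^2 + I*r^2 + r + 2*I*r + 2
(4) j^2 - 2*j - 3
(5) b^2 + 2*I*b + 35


(1) = c^3 - 7*c^2 - 8*c
(2) = (u - 3)*(u + 4)
(3) = (r - 2)*(r - I)*(-I*r - I)
(4) = (j - 3)*(j + 1)
(5) = (b - 5*I)*(b + 7*I)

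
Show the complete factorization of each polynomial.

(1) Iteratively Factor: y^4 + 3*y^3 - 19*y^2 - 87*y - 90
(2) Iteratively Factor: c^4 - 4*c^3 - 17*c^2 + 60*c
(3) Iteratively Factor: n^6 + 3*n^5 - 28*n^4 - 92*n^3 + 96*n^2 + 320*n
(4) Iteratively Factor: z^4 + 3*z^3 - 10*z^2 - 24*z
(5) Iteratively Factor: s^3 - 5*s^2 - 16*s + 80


(1) = (y + 3)*(y^3 - 19*y - 30) = (y + 2)*(y + 3)*(y^2 - 2*y - 15) = (y - 5)*(y + 2)*(y + 3)*(y + 3)
(2) = (c + 4)*(c^3 - 8*c^2 + 15*c) = c*(c + 4)*(c^2 - 8*c + 15) = c*(c - 5)*(c + 4)*(c - 3)
(3) = (n + 4)*(n^5 - n^4 - 24*n^3 + 4*n^2 + 80*n) = (n + 4)^2*(n^4 - 5*n^3 - 4*n^2 + 20*n) = n*(n + 4)^2*(n^3 - 5*n^2 - 4*n + 20) = n*(n - 5)*(n + 4)^2*(n^2 - 4) = n*(n - 5)*(n + 2)*(n + 4)^2*(n - 2)
(4) = (z - 3)*(z^3 + 6*z^2 + 8*z) = (z - 3)*(z + 4)*(z^2 + 2*z) = (z - 3)*(z + 2)*(z + 4)*(z)
(5) = (s - 5)*(s^2 - 16) = (s - 5)*(s - 4)*(s + 4)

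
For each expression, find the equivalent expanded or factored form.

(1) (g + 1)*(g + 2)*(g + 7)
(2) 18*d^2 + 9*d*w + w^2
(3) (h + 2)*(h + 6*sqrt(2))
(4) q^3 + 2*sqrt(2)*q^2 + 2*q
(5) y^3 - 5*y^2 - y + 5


(1) = g^3 + 10*g^2 + 23*g + 14
(2) = (3*d + w)*(6*d + w)
(3) = h^2 + 2*h + 6*sqrt(2)*h + 12*sqrt(2)
(4) = q*(q + sqrt(2))^2
(5) = (y - 5)*(y - 1)*(y + 1)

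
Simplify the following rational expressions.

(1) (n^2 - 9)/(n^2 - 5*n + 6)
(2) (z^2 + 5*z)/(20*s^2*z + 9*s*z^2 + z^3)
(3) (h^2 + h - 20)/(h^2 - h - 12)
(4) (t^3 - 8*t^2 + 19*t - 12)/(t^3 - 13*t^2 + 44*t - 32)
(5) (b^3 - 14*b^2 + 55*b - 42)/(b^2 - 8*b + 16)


(1) = (n + 3)/(n - 2)
(2) = (z + 5)/(20*s^2 + 9*s*z + z^2)
(3) = (h + 5)/(h + 3)
(4) = (t - 3)/(t - 8)
(5) = (b^3 - 14*b^2 + 55*b - 42)/(b^2 - 8*b + 16)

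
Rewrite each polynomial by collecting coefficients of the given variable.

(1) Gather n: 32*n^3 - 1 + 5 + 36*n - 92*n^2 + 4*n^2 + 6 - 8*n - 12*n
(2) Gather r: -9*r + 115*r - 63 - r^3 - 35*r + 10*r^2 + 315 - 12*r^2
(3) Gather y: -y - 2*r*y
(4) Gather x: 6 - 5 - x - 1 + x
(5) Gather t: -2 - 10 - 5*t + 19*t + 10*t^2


(1) = 32*n^3 - 88*n^2 + 16*n + 10
(2) = -r^3 - 2*r^2 + 71*r + 252
(3) = y*(-2*r - 1)
(4) = 0
(5) = 10*t^2 + 14*t - 12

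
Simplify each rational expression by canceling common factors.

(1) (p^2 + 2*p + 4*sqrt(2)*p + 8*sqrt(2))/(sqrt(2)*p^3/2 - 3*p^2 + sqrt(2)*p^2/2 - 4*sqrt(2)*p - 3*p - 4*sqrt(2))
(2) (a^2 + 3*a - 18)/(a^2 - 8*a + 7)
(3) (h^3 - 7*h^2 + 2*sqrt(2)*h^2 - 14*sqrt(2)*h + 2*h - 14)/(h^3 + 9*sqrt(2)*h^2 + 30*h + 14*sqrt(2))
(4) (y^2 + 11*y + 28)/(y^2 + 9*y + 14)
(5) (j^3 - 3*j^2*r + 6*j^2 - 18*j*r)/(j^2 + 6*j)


(1) = (2*p^2 + p*(4 + 8*sqrt(2)) + 16*sqrt(2))/(sqrt(2)*p^3 + p^2*(-6 + sqrt(2)) + p*(-8*sqrt(2) - 6) - 8*sqrt(2))
(2) = (a^2 + 3*a - 18)/(a^2 - 8*a + 7)
(3) = (h - 7)/(h + 7*sqrt(2))
(4) = (y + 4)/(y + 2)
(5) = j - 3*r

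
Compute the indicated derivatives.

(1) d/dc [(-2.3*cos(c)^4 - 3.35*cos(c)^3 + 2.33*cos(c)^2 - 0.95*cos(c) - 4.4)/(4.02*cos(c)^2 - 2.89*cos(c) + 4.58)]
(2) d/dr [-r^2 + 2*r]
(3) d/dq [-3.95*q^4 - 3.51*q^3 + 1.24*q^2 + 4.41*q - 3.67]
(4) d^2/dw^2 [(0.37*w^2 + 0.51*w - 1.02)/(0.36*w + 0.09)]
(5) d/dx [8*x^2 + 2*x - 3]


(1) = (18.492*cos(c)^5 - 6.474*cos(c)^4 + 22.773*cos(c)^3 + 48.9437*cos(c)^2 - 56.7188*cos(c) + 17.067)*sin(c)/(16.1604*cos(c)^4 - 23.2356*cos(c)^3 + 45.1753*cos(c)^2 - 26.4724*cos(c) + 20.9764)
(2) = 2 - 2*r
(3) = -15.8*q^3 - 10.53*q^2 + 2.48*q + 4.41
(4) = -0.291438/(0.046656*w^3 + 0.034992*w^2 + 0.008748*w + 0.000729)
(5) = 16*x + 2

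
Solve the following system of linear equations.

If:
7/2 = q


Then:
q = 7/2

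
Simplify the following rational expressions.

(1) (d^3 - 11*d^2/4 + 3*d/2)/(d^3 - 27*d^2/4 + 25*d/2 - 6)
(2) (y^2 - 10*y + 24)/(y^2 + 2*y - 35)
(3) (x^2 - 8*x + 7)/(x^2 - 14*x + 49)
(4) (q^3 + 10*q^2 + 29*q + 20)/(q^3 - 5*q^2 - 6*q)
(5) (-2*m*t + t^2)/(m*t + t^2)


(1) = d/(d - 4)
(2) = (y^2 - 10*y + 24)/(y^2 + 2*y - 35)
(3) = (x - 1)/(x - 7)
(4) = (q^2 + 9*q + 20)/(q^2 - 6*q)
(5) = (-2*m + t)/(m + t)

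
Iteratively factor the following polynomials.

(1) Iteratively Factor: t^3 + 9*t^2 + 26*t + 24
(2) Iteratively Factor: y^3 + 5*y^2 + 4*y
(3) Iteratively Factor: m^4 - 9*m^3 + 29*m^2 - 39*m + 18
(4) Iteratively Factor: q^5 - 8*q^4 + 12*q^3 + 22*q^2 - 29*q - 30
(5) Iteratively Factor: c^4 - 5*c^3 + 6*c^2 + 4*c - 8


(1) = (t + 4)*(t^2 + 5*t + 6) = (t + 2)*(t + 4)*(t + 3)
(2) = (y)*(y^2 + 5*y + 4) = y*(y + 1)*(y + 4)
(3) = (m - 3)*(m^3 - 6*m^2 + 11*m - 6) = (m - 3)^2*(m^2 - 3*m + 2) = (m - 3)^2*(m - 1)*(m - 2)
(4) = (q + 1)*(q^4 - 9*q^3 + 21*q^2 + q - 30) = (q - 2)*(q + 1)*(q^3 - 7*q^2 + 7*q + 15) = (q - 2)*(q + 1)^2*(q^2 - 8*q + 15) = (q - 3)*(q - 2)*(q + 1)^2*(q - 5)
(5) = (c - 2)*(c^3 - 3*c^2 + 4) = (c - 2)^2*(c^2 - c - 2) = (c - 2)^3*(c + 1)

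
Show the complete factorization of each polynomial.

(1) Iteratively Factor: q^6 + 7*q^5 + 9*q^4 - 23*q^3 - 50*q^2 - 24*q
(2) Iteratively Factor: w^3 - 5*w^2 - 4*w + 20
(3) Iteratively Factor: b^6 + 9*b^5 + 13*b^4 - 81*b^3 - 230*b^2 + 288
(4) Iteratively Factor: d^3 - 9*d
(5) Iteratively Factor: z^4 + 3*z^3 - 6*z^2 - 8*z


(1) = (q - 2)*(q^5 + 9*q^4 + 27*q^3 + 31*q^2 + 12*q) = (q - 2)*(q + 1)*(q^4 + 8*q^3 + 19*q^2 + 12*q) = q*(q - 2)*(q + 1)*(q^3 + 8*q^2 + 19*q + 12) = q*(q - 2)*(q + 1)*(q + 4)*(q^2 + 4*q + 3) = q*(q - 2)*(q + 1)^2*(q + 4)*(q + 3)
(2) = (w + 2)*(w^2 - 7*w + 10) = (w - 5)*(w + 2)*(w - 2)
(3) = (b + 4)*(b^5 + 5*b^4 - 7*b^3 - 53*b^2 - 18*b + 72) = (b + 2)*(b + 4)*(b^4 + 3*b^3 - 13*b^2 - 27*b + 36) = (b - 3)*(b + 2)*(b + 4)*(b^3 + 6*b^2 + 5*b - 12) = (b - 3)*(b + 2)*(b + 4)^2*(b^2 + 2*b - 3) = (b - 3)*(b + 2)*(b + 3)*(b + 4)^2*(b - 1)
(4) = (d)*(d^2 - 9) = d*(d - 3)*(d + 3)
(5) = (z + 1)*(z^3 + 2*z^2 - 8*z) = (z + 1)*(z + 4)*(z^2 - 2*z) = (z - 2)*(z + 1)*(z + 4)*(z)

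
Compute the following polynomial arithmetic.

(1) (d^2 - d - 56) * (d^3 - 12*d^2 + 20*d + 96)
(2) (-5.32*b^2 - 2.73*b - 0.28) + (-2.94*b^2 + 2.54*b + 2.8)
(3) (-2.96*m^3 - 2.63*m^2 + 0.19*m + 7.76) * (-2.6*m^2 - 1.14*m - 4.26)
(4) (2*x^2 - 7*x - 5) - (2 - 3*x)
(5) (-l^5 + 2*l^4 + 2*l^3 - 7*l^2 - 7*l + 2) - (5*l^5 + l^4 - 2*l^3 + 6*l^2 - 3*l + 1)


(1) = d^5 - 13*d^4 - 24*d^3 + 748*d^2 - 1216*d - 5376
(2) = -8.26*b^2 - 0.19*b + 2.52
(3) = 7.696*m^5 + 10.2124*m^4 + 15.1138*m^3 - 9.1888*m^2 - 9.6558*m - 33.0576
(4) = 2*x^2 - 4*x - 7
(5) = -6*l^5 + l^4 + 4*l^3 - 13*l^2 - 4*l + 1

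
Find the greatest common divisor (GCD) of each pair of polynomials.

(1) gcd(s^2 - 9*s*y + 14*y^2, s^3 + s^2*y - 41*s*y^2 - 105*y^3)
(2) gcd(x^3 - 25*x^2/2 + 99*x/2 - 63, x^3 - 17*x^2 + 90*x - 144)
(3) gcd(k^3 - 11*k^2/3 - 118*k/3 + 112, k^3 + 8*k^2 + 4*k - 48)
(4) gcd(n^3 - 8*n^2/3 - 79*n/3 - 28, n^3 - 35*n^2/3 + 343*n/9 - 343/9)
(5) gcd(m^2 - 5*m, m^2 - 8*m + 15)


(1) = -s + 7*y
(2) = gcd((x - 6)*(x - 7/2)*(x - 3), (x - 8)*(x - 6)*(x - 3)) = x^2 - 9*x + 18
(3) = gcd((k - 7)*(k - 8/3)*(k + 6), (k - 2)*(k + 4)*(k + 6)) = k + 6
(4) = n - 7
(5) = gcd(m*(m - 5), (m - 5)*(m - 3)) = m - 5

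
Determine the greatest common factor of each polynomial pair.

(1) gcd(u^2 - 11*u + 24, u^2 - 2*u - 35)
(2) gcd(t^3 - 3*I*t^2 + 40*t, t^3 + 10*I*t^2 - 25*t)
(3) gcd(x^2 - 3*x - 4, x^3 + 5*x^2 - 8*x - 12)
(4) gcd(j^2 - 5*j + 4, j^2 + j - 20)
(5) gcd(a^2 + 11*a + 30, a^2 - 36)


(1) = gcd((u - 8)*(u - 3), (u - 7)*(u + 5)) = 1
(2) = gcd(t*(t - 8*I)*(t + 5*I), t*(t + 5*I)^2) = t^2 + 5*I*t
(3) = x + 1
(4) = gcd((j - 4)*(j - 1), (j - 4)*(j + 5)) = j - 4
(5) = gcd((a + 5)*(a + 6), (a - 6)*(a + 6)) = a + 6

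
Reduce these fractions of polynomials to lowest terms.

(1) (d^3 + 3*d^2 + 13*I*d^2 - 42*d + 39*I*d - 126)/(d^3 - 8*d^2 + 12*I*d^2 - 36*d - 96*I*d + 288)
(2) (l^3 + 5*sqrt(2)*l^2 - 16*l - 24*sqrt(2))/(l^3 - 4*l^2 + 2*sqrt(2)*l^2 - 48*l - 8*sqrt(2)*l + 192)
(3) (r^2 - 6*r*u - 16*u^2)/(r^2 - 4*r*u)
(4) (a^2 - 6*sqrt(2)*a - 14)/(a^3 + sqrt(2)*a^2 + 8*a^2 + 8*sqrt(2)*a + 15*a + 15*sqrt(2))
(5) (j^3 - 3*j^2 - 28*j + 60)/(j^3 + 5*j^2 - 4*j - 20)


(1) = (d^2 + d*(3 + 7*I) + 21*I)/(d^2 + d*(-8 + 6*I) - 48*I)
(2) = (l^2 - sqrt(2)*l - 4)/(l^2 + l*(-4*sqrt(2) - 4) + 16*sqrt(2))
(3) = (r^2 - 6*r*u - 16*u^2)/(r^2 - 4*r*u)
(4) = (a - 7*sqrt(2))/(a^2 + 8*a + 15)
(5) = (j - 6)/(j + 2)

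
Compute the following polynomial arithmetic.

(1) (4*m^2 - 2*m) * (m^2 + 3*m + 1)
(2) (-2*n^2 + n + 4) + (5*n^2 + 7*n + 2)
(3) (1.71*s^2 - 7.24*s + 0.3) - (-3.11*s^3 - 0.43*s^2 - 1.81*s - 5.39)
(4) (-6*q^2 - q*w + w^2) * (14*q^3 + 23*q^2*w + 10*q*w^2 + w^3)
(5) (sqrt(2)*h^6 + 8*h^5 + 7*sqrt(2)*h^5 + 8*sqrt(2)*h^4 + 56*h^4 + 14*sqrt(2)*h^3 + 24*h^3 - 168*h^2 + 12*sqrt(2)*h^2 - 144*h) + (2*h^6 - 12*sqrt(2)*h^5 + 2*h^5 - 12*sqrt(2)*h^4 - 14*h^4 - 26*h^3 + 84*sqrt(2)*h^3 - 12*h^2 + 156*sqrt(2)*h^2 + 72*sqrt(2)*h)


(1) = 4*m^4 + 10*m^3 - 2*m^2 - 2*m
(2) = 3*n^2 + 8*n + 6
(3) = 3.11*s^3 + 2.14*s^2 - 5.43*s + 5.69
(4) = -84*q^5 - 152*q^4*w - 69*q^3*w^2 + 7*q^2*w^3 + 9*q*w^4 + w^5
(5) = sqrt(2)*h^6 + 2*h^6 - 5*sqrt(2)*h^5 + 10*h^5 - 4*sqrt(2)*h^4 + 42*h^4 - 2*h^3 + 98*sqrt(2)*h^3 - 180*h^2 + 168*sqrt(2)*h^2 - 144*h + 72*sqrt(2)*h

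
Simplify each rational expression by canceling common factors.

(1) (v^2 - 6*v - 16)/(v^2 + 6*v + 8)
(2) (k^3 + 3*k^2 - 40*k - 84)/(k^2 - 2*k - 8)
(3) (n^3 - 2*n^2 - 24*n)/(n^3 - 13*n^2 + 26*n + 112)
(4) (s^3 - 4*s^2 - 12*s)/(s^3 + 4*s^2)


(1) = (v - 8)/(v + 4)
(2) = (k^2 + k - 42)/(k - 4)
(3) = (n^3 - 2*n^2 - 24*n)/(n^3 - 13*n^2 + 26*n + 112)
(4) = (s^2 - 4*s - 12)/(s^2 + 4*s)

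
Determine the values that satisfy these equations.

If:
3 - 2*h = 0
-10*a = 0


Then:
a = 0
h = 3/2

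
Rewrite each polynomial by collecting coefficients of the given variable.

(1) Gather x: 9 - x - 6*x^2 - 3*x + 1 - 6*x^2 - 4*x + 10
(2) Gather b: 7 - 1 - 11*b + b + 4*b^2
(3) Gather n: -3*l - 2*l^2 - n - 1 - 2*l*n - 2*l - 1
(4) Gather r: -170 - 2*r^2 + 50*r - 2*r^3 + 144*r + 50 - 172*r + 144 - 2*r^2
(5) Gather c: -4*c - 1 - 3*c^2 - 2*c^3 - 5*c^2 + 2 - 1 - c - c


(1) = -12*x^2 - 8*x + 20
(2) = 4*b^2 - 10*b + 6
(3) = -2*l^2 - 5*l + n*(-2*l - 1) - 2
(4) = -2*r^3 - 4*r^2 + 22*r + 24
(5) = -2*c^3 - 8*c^2 - 6*c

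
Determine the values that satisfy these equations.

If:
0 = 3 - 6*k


Then:
k = 1/2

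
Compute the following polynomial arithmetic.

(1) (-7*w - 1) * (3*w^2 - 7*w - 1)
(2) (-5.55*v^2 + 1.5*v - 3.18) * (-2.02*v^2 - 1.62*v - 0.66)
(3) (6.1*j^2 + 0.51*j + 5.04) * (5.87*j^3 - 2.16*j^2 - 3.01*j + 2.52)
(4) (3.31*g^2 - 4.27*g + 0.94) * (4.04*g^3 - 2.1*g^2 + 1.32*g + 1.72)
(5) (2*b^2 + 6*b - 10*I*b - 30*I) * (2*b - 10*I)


(1) = -21*w^3 + 46*w^2 + 14*w + 1
(2) = 11.211*v^4 + 5.961*v^3 + 7.6566*v^2 + 4.1616*v + 2.0988
(3) = 35.807*j^5 - 10.1823*j^4 + 10.1222*j^3 + 2.9505*j^2 - 13.8852*j + 12.7008
(4) = 13.3724*g^5 - 24.2018*g^4 + 17.1338*g^3 - 1.9172*g^2 - 6.1036*g + 1.6168
(5) = 4*b^3 + 12*b^2 - 40*I*b^2 - 100*b - 120*I*b - 300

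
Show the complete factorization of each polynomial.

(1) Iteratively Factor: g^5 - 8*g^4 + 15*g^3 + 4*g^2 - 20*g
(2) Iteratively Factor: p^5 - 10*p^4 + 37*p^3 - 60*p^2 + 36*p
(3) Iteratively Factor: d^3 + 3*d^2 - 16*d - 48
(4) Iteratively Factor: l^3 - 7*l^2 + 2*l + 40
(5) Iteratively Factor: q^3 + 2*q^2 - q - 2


(1) = (g - 5)*(g^4 - 3*g^3 + 4*g) = (g - 5)*(g - 2)*(g^3 - g^2 - 2*g) = (g - 5)*(g - 2)*(g + 1)*(g^2 - 2*g) = (g - 5)*(g - 2)^2*(g + 1)*(g)
(2) = (p)*(p^4 - 10*p^3 + 37*p^2 - 60*p + 36) = p*(p - 3)*(p^3 - 7*p^2 + 16*p - 12) = p*(p - 3)*(p - 2)*(p^2 - 5*p + 6) = p*(p - 3)*(p - 2)^2*(p - 3)
(3) = (d + 4)*(d^2 - d - 12) = (d - 4)*(d + 4)*(d + 3)
(4) = (l - 4)*(l^2 - 3*l - 10) = (l - 4)*(l + 2)*(l - 5)
(5) = (q + 2)*(q^2 - 1) = (q + 1)*(q + 2)*(q - 1)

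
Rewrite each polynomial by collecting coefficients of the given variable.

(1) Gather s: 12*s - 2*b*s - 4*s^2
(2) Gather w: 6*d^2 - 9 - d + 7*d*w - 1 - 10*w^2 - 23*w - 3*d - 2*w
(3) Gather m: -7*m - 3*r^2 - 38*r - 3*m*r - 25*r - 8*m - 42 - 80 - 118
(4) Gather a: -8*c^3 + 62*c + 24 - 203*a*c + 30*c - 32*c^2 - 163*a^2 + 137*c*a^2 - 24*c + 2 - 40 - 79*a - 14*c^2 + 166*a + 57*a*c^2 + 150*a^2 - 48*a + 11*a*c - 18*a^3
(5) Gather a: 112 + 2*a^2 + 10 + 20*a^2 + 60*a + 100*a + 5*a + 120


(1) = -4*s^2 + s*(12 - 2*b)
(2) = 6*d^2 - 4*d - 10*w^2 + w*(7*d - 25) - 10
(3) = m*(-3*r - 15) - 3*r^2 - 63*r - 240
(4) = -18*a^3 + a^2*(137*c - 13) + a*(57*c^2 - 192*c + 39) - 8*c^3 - 46*c^2 + 68*c - 14
(5) = 22*a^2 + 165*a + 242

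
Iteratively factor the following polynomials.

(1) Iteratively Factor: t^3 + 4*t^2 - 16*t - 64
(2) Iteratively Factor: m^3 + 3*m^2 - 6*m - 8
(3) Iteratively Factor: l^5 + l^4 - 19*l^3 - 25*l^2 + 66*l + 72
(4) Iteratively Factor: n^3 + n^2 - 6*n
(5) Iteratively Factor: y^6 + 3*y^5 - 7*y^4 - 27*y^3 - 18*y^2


(1) = (t - 4)*(t^2 + 8*t + 16) = (t - 4)*(t + 4)*(t + 4)
(2) = (m + 4)*(m^2 - m - 2) = (m - 2)*(m + 4)*(m + 1)
(3) = (l - 4)*(l^4 + 5*l^3 + l^2 - 21*l - 18) = (l - 4)*(l + 3)*(l^3 + 2*l^2 - 5*l - 6) = (l - 4)*(l + 3)^2*(l^2 - l - 2) = (l - 4)*(l - 2)*(l + 3)^2*(l + 1)
(4) = (n)*(n^2 + n - 6) = n*(n - 2)*(n + 3)
(5) = (y + 2)*(y^5 + y^4 - 9*y^3 - 9*y^2) = (y - 3)*(y + 2)*(y^4 + 4*y^3 + 3*y^2) = (y - 3)*(y + 2)*(y + 3)*(y^3 + y^2) = (y - 3)*(y + 1)*(y + 2)*(y + 3)*(y^2) = y*(y - 3)*(y + 1)*(y + 2)*(y + 3)*(y)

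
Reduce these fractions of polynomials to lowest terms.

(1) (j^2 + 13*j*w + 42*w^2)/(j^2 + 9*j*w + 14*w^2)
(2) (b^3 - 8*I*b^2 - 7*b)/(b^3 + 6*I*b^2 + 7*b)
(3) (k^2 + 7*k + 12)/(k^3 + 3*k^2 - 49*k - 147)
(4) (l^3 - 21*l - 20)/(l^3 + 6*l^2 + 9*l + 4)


(1) = (j + 6*w)/(j + 2*w)
(2) = (b - 7*I)/(b + 7*I)
(3) = (k + 4)/(k^2 - 49)
(4) = (l - 5)/(l + 1)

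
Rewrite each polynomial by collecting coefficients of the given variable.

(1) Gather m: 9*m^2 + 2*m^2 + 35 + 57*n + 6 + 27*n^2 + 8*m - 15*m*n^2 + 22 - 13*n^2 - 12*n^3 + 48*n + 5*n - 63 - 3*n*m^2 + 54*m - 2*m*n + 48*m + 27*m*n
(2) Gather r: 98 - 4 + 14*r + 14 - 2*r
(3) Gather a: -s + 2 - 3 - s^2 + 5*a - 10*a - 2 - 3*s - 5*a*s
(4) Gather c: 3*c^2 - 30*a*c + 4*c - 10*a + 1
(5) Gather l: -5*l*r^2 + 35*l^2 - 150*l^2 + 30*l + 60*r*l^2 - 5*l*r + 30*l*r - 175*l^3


(1) = m^2*(11 - 3*n) + m*(-15*n^2 + 25*n + 110) - 12*n^3 + 14*n^2 + 110*n
(2) = 12*r + 108
(3) = a*(-5*s - 5) - s^2 - 4*s - 3
(4) = -10*a + 3*c^2 + c*(4 - 30*a) + 1
(5) = -175*l^3 + l^2*(60*r - 115) + l*(-5*r^2 + 25*r + 30)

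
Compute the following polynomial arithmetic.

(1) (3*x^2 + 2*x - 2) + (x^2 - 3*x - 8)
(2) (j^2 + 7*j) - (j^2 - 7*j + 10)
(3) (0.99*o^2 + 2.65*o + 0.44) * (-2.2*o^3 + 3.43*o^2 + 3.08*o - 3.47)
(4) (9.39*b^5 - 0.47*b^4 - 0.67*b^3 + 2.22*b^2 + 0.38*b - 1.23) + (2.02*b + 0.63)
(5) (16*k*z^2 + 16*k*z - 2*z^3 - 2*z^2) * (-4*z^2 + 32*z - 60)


(1) = 4*x^2 - x - 10
(2) = 14*j - 10
(3) = -2.178*o^5 - 2.4343*o^4 + 11.1707*o^3 + 6.2359*o^2 - 7.8403*o - 1.5268
(4) = 9.39*b^5 - 0.47*b^4 - 0.67*b^3 + 2.22*b^2 + 2.4*b - 0.6
(5) = -64*k*z^4 + 448*k*z^3 - 448*k*z^2 - 960*k*z + 8*z^5 - 56*z^4 + 56*z^3 + 120*z^2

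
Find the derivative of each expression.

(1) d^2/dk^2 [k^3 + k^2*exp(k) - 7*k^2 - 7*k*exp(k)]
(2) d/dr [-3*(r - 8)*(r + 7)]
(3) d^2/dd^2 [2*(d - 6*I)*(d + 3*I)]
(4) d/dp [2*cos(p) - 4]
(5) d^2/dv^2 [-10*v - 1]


(1) = k^2*exp(k) - 3*k*exp(k) + 6*k - 12*exp(k) - 14
(2) = 3 - 6*r
(3) = 4
(4) = -2*sin(p)
(5) = 0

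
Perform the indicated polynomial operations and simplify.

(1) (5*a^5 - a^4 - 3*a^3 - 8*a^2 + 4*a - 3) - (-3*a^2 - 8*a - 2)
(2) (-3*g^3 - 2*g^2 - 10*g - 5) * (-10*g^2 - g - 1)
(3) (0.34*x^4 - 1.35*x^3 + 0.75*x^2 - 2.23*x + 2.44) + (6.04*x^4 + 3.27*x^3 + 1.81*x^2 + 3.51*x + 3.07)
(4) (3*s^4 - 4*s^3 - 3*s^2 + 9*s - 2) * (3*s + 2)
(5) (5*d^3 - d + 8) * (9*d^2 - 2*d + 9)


(1) = 5*a^5 - a^4 - 3*a^3 - 5*a^2 + 12*a - 1
(2) = 30*g^5 + 23*g^4 + 105*g^3 + 62*g^2 + 15*g + 5
(3) = 6.38*x^4 + 1.92*x^3 + 2.56*x^2 + 1.28*x + 5.51
(4) = 9*s^5 - 6*s^4 - 17*s^3 + 21*s^2 + 12*s - 4
(5) = 45*d^5 - 10*d^4 + 36*d^3 + 74*d^2 - 25*d + 72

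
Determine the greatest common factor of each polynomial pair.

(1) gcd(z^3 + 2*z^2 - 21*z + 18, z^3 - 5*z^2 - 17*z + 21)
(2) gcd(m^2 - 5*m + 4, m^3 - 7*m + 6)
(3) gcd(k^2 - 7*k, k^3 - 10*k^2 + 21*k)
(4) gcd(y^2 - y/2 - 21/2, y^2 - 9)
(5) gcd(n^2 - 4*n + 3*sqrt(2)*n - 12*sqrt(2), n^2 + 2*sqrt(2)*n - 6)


(1) = gcd((z - 3)*(z - 1)*(z + 6), (z - 7)*(z - 1)*(z + 3)) = z - 1
(2) = m - 1
(3) = k^2 - 7*k
(4) = y + 3
(5) = n + 3*sqrt(2)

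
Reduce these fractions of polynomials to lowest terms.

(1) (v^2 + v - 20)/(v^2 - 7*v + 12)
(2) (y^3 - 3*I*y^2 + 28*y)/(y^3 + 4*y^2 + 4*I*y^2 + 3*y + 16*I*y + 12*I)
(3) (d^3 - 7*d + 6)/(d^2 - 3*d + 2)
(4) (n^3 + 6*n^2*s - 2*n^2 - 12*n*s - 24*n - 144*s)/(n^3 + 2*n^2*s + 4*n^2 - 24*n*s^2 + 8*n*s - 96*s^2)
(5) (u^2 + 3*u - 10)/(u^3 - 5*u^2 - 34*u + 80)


(1) = (v + 5)/(v - 3)
(2) = (y^2 - 7*I*y)/(y^2 + 4*y + 3)
(3) = d + 3
(4) = (6 - n)/(-n + 4*s)
(5) = 1/(u - 8)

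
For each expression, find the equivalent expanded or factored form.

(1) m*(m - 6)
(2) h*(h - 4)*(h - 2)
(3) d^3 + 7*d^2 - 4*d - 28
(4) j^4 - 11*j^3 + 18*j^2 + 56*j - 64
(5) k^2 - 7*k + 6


(1) = m^2 - 6*m
(2) = h^3 - 6*h^2 + 8*h
(3) = (d - 2)*(d + 2)*(d + 7)
(4) = (j - 8)*(j - 4)*(j - 1)*(j + 2)
(5) = (k - 6)*(k - 1)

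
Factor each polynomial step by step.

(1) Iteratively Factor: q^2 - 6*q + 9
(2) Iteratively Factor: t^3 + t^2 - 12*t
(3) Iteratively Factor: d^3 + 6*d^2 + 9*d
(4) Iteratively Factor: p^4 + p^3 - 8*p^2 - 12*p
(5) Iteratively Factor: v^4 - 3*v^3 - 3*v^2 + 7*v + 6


(1) = (q - 3)*(q - 3)
(2) = (t)*(t^2 + t - 12) = t*(t + 4)*(t - 3)
(3) = (d + 3)*(d^2 + 3*d) = (d + 3)^2*(d)
(4) = (p)*(p^3 + p^2 - 8*p - 12) = p*(p + 2)*(p^2 - p - 6) = p*(p - 3)*(p + 2)*(p + 2)
(5) = (v - 3)*(v^3 - 3*v - 2) = (v - 3)*(v + 1)*(v^2 - v - 2) = (v - 3)*(v + 1)^2*(v - 2)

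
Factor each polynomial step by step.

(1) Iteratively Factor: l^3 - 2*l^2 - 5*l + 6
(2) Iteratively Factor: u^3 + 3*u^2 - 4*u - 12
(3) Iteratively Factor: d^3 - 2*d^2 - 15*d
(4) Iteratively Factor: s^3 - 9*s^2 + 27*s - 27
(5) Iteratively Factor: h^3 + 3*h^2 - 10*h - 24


(1) = (l + 2)*(l^2 - 4*l + 3) = (l - 3)*(l + 2)*(l - 1)
(2) = (u - 2)*(u^2 + 5*u + 6) = (u - 2)*(u + 3)*(u + 2)
(3) = (d)*(d^2 - 2*d - 15) = d*(d - 5)*(d + 3)
(4) = (s - 3)*(s^2 - 6*s + 9) = (s - 3)^2*(s - 3)
(5) = (h + 2)*(h^2 + h - 12) = (h - 3)*(h + 2)*(h + 4)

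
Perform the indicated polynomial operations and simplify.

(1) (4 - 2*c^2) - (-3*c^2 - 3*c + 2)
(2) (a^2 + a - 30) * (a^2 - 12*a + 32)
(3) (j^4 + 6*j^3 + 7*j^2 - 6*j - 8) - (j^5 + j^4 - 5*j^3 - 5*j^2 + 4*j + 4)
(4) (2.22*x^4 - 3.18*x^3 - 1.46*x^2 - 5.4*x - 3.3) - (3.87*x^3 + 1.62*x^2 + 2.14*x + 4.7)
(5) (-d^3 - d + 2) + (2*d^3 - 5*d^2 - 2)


(1) = c^2 + 3*c + 2
(2) = a^4 - 11*a^3 - 10*a^2 + 392*a - 960
(3) = -j^5 + 11*j^3 + 12*j^2 - 10*j - 12
(4) = 2.22*x^4 - 7.05*x^3 - 3.08*x^2 - 7.54*x - 8.0
(5) = d^3 - 5*d^2 - d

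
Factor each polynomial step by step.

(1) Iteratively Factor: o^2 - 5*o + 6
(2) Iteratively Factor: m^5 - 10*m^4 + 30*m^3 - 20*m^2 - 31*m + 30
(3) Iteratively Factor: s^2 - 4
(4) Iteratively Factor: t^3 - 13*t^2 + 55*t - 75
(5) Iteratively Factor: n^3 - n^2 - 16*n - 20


(1) = (o - 3)*(o - 2)
(2) = (m - 3)*(m^4 - 7*m^3 + 9*m^2 + 7*m - 10) = (m - 5)*(m - 3)*(m^3 - 2*m^2 - m + 2) = (m - 5)*(m - 3)*(m - 2)*(m^2 - 1) = (m - 5)*(m - 3)*(m - 2)*(m + 1)*(m - 1)
(3) = (s - 2)*(s + 2)
(4) = (t - 5)*(t^2 - 8*t + 15) = (t - 5)*(t - 3)*(t - 5)
(5) = (n + 2)*(n^2 - 3*n - 10) = (n + 2)^2*(n - 5)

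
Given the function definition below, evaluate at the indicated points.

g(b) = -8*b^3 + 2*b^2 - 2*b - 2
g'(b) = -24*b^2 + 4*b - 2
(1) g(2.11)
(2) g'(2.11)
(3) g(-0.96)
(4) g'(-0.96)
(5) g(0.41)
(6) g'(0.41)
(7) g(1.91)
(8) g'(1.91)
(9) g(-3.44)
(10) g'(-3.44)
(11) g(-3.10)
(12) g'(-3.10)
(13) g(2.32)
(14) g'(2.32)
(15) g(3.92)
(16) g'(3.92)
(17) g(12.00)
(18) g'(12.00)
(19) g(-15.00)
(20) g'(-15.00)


(1) = -72.47
(2) = -100.41
(3) = 8.84
(4) = -27.96
(5) = -3.04
(6) = -4.39
(7) = -54.27
(8) = -81.91
(9) = 354.21
(10) = -299.77
(11) = 261.75
(12) = -245.04
(13) = -95.77
(14) = -121.90
(15) = -461.00
(16) = -355.11
(17) = -13562.00
(18) = -3410.00
(19) = 27478.00
(20) = -5462.00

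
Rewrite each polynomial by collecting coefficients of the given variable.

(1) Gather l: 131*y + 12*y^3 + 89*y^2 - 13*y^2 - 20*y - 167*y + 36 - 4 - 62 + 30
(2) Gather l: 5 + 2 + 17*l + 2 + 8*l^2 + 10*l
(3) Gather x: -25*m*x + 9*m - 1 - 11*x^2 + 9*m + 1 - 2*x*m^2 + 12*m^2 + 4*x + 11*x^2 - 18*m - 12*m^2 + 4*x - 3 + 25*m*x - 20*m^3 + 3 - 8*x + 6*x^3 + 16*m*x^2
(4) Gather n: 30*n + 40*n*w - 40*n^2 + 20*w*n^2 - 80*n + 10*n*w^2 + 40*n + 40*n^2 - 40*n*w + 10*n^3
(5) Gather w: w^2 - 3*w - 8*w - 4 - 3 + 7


(1) = 12*y^3 + 76*y^2 - 56*y
(2) = 8*l^2 + 27*l + 9
(3) = -20*m^3 - 2*m^2*x + 16*m*x^2 + 6*x^3
(4) = 10*n^3 + 20*n^2*w + n*(10*w^2 - 10)
(5) = w^2 - 11*w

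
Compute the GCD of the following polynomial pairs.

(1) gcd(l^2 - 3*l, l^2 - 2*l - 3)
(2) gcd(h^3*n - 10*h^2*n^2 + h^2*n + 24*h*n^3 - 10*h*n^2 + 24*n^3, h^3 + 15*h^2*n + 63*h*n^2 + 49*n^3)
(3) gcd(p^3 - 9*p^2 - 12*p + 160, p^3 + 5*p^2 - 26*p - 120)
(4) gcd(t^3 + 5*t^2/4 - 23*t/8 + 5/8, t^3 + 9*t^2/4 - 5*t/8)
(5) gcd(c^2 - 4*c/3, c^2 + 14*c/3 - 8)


(1) = l - 3
(2) = 1
(3) = gcd((p - 8)*(p - 5)*(p + 4), (p - 5)*(p + 4)*(p + 6)) = p^2 - p - 20
(4) = t^2 + 9*t/4 - 5/8
(5) = c - 4/3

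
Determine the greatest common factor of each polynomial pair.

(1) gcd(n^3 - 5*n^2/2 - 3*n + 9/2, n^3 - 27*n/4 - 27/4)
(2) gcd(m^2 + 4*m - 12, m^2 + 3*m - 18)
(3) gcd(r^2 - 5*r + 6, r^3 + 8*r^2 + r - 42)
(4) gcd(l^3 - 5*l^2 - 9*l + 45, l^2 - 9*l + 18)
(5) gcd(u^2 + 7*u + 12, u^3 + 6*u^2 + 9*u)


(1) = n^2 - 3*n/2 - 9/2
(2) = m + 6
(3) = gcd((r - 3)*(r - 2), (r - 2)*(r + 3)*(r + 7)) = r - 2
(4) = l - 3
(5) = gcd((u + 3)*(u + 4), u*(u + 3)^2) = u + 3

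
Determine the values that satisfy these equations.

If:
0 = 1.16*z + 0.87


Then:
z = -0.75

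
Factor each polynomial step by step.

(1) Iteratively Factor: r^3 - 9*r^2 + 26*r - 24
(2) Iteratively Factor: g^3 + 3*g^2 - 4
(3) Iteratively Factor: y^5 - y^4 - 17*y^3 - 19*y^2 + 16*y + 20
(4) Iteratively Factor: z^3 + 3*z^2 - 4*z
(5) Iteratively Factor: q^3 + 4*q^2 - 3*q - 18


(1) = (r - 2)*(r^2 - 7*r + 12) = (r - 4)*(r - 2)*(r - 3)
(2) = (g + 2)*(g^2 + g - 2) = (g - 1)*(g + 2)*(g + 2)
(3) = (y + 2)*(y^4 - 3*y^3 - 11*y^2 + 3*y + 10) = (y - 5)*(y + 2)*(y^3 + 2*y^2 - y - 2) = (y - 5)*(y + 2)^2*(y^2 - 1) = (y - 5)*(y + 1)*(y + 2)^2*(y - 1)
(4) = (z)*(z^2 + 3*z - 4) = z*(z - 1)*(z + 4)
(5) = (q + 3)*(q^2 + q - 6) = (q - 2)*(q + 3)*(q + 3)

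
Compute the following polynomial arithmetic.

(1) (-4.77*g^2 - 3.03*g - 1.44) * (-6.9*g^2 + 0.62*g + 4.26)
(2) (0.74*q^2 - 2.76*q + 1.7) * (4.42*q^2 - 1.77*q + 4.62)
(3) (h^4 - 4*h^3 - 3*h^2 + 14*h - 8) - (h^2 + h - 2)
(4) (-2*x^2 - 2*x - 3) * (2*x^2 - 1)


(1) = 32.913*g^4 + 17.9496*g^3 - 12.2628*g^2 - 13.8006*g - 6.1344
(2) = 3.2708*q^4 - 13.509*q^3 + 15.818*q^2 - 15.7602*q + 7.854
(3) = h^4 - 4*h^3 - 4*h^2 + 13*h - 6
(4) = -4*x^4 - 4*x^3 - 4*x^2 + 2*x + 3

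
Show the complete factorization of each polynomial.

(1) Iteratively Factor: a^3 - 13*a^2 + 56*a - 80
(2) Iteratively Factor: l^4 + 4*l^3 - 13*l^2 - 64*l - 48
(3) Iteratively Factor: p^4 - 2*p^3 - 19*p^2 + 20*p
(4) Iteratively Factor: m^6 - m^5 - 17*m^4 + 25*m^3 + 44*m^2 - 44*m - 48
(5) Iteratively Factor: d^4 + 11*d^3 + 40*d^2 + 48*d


(1) = (a - 5)*(a^2 - 8*a + 16) = (a - 5)*(a - 4)*(a - 4)
(2) = (l + 4)*(l^3 - 13*l - 12) = (l - 4)*(l + 4)*(l^2 + 4*l + 3) = (l - 4)*(l + 1)*(l + 4)*(l + 3)
(3) = (p - 1)*(p^3 - p^2 - 20*p) = (p - 1)*(p + 4)*(p^2 - 5*p) = p*(p - 1)*(p + 4)*(p - 5)
(4) = (m - 3)*(m^5 + 2*m^4 - 11*m^3 - 8*m^2 + 20*m + 16) = (m - 3)*(m + 4)*(m^4 - 2*m^3 - 3*m^2 + 4*m + 4) = (m - 3)*(m + 1)*(m + 4)*(m^3 - 3*m^2 + 4) = (m - 3)*(m + 1)^2*(m + 4)*(m^2 - 4*m + 4) = (m - 3)*(m - 2)*(m + 1)^2*(m + 4)*(m - 2)
(5) = (d + 4)*(d^3 + 7*d^2 + 12*d) = (d + 3)*(d + 4)*(d^2 + 4*d) = d*(d + 3)*(d + 4)*(d + 4)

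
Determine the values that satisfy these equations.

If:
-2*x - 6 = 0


Then:
x = -3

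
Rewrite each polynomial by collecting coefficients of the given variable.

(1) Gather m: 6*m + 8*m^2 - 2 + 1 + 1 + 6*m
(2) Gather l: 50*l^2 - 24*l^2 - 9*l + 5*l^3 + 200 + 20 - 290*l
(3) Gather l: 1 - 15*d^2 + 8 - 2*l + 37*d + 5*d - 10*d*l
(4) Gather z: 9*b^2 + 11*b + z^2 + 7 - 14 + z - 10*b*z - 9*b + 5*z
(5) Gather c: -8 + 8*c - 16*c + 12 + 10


(1) = 8*m^2 + 12*m
(2) = 5*l^3 + 26*l^2 - 299*l + 220
(3) = -15*d^2 + 42*d + l*(-10*d - 2) + 9
(4) = 9*b^2 + 2*b + z^2 + z*(6 - 10*b) - 7
(5) = 14 - 8*c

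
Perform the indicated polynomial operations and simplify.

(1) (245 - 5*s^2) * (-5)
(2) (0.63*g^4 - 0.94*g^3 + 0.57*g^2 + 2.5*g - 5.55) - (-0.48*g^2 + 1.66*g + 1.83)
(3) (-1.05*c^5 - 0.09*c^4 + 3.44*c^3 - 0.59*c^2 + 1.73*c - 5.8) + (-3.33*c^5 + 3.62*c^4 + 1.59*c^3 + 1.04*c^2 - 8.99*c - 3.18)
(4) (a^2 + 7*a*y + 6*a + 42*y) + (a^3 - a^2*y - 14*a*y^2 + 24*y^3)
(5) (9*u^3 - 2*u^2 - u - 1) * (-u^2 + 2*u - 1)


(1) = 25*s^2 - 1225
(2) = 0.63*g^4 - 0.94*g^3 + 1.05*g^2 + 0.84*g - 7.38
(3) = -4.38*c^5 + 3.53*c^4 + 5.03*c^3 + 0.45*c^2 - 7.26*c - 8.98
(4) = a^3 - a^2*y + a^2 - 14*a*y^2 + 7*a*y + 6*a + 24*y^3 + 42*y
(5) = -9*u^5 + 20*u^4 - 12*u^3 + u^2 - u + 1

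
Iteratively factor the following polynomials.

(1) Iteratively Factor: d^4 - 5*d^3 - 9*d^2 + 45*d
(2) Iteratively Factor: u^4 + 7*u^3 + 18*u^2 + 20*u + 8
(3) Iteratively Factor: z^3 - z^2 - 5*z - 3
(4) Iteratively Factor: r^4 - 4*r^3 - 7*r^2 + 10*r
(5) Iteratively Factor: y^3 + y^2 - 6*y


(1) = (d + 3)*(d^3 - 8*d^2 + 15*d) = d*(d + 3)*(d^2 - 8*d + 15) = d*(d - 3)*(d + 3)*(d - 5)
(2) = (u + 2)*(u^3 + 5*u^2 + 8*u + 4) = (u + 1)*(u + 2)*(u^2 + 4*u + 4) = (u + 1)*(u + 2)^2*(u + 2)
(3) = (z + 1)*(z^2 - 2*z - 3) = (z + 1)^2*(z - 3)
(4) = (r + 2)*(r^3 - 6*r^2 + 5*r) = (r - 5)*(r + 2)*(r^2 - r) = r*(r - 5)*(r + 2)*(r - 1)
(5) = (y - 2)*(y^2 + 3*y) = y*(y - 2)*(y + 3)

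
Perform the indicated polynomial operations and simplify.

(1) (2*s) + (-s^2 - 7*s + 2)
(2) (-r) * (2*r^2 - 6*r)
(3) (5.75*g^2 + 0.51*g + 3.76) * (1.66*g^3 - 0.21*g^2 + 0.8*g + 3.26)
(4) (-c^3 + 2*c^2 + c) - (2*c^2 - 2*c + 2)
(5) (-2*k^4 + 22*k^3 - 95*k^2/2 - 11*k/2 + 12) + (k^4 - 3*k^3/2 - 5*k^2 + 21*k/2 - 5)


(1) = -s^2 - 5*s + 2
(2) = -2*r^3 + 6*r^2
(3) = 9.545*g^5 - 0.3609*g^4 + 10.7345*g^3 + 18.3634*g^2 + 4.6706*g + 12.2576
(4) = -c^3 + 3*c - 2
(5) = -k^4 + 41*k^3/2 - 105*k^2/2 + 5*k + 7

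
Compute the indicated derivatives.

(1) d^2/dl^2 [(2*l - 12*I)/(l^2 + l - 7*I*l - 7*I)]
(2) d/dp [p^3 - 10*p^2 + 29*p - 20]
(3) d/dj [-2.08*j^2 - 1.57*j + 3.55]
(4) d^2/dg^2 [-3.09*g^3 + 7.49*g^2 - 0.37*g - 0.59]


(1) = 4*((l - 6*I)*(2*l + 1 - 7*I)^2 + (-3*l - 1 + 13*I)*(l^2 + l - 7*I*l - 7*I))/(l^2 + l - 7*I*l - 7*I)^3
(2) = 3*p^2 - 20*p + 29
(3) = -4.16*j - 1.57
(4) = 14.98 - 18.54*g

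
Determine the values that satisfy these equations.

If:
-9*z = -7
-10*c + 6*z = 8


Then:
c = -1/3
z = 7/9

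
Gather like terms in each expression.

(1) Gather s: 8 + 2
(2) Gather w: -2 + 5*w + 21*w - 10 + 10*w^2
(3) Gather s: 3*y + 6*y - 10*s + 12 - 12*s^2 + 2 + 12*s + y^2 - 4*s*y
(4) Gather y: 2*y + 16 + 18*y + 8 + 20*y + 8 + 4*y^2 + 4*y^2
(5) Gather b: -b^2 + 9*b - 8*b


(1) = 10
(2) = 10*w^2 + 26*w - 12
(3) = -12*s^2 + s*(2 - 4*y) + y^2 + 9*y + 14
(4) = 8*y^2 + 40*y + 32
(5) = -b^2 + b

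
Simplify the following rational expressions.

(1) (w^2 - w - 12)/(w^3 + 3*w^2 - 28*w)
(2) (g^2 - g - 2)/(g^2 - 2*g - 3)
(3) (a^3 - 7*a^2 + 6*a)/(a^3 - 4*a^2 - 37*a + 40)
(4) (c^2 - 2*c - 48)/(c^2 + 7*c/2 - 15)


(1) = (w + 3)/(w^2 + 7*w)
(2) = (g - 2)/(g - 3)
(3) = (a^2 - 6*a)/(a^2 - 3*a - 40)
(4) = (2*c - 16)/(2*c - 5)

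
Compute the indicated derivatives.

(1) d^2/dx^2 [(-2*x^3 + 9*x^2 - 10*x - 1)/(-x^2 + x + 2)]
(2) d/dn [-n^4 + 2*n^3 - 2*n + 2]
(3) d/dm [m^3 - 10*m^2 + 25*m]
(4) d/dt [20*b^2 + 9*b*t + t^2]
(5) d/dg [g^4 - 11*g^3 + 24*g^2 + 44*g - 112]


(1) = 2*(7*x^3 - 39*x^2 + 81*x - 53)/(x^6 - 3*x^5 - 3*x^4 + 11*x^3 + 6*x^2 - 12*x - 8)
(2) = -4*n^3 + 6*n^2 - 2
(3) = 3*m^2 - 20*m + 25
(4) = 9*b + 2*t
(5) = 4*g^3 - 33*g^2 + 48*g + 44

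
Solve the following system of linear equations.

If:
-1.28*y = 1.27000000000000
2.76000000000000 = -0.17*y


Then:
No Solution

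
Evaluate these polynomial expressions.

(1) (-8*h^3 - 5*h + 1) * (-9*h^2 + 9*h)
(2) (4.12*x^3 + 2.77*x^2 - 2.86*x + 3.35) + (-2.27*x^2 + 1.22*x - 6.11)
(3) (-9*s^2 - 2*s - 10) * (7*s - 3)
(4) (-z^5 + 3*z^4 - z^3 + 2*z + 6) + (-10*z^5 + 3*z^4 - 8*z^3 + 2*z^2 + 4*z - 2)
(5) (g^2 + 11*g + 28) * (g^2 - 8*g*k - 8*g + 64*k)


(1) = 72*h^5 - 72*h^4 + 45*h^3 - 54*h^2 + 9*h
(2) = 4.12*x^3 + 0.5*x^2 - 1.64*x - 2.76
(3) = -63*s^3 + 13*s^2 - 64*s + 30
(4) = -11*z^5 + 6*z^4 - 9*z^3 + 2*z^2 + 6*z + 4
(5) = g^4 - 8*g^3*k + 3*g^3 - 24*g^2*k - 60*g^2 + 480*g*k - 224*g + 1792*k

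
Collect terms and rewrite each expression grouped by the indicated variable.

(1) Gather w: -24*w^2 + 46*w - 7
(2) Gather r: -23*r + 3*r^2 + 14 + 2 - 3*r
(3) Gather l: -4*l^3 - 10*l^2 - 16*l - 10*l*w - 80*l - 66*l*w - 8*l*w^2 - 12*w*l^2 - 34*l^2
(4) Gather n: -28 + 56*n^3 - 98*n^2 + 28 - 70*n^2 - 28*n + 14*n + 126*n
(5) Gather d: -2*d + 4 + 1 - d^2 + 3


(1) = -24*w^2 + 46*w - 7
(2) = 3*r^2 - 26*r + 16
(3) = -4*l^3 + l^2*(-12*w - 44) + l*(-8*w^2 - 76*w - 96)
(4) = 56*n^3 - 168*n^2 + 112*n
(5) = -d^2 - 2*d + 8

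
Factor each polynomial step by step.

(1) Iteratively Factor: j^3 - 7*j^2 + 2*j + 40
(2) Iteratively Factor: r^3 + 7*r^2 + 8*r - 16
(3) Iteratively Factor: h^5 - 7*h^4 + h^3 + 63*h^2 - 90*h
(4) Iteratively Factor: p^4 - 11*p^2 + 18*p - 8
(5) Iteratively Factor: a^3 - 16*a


(1) = (j - 5)*(j^2 - 2*j - 8) = (j - 5)*(j + 2)*(j - 4)
(2) = (r - 1)*(r^2 + 8*r + 16) = (r - 1)*(r + 4)*(r + 4)
(3) = (h - 5)*(h^4 - 2*h^3 - 9*h^2 + 18*h) = (h - 5)*(h - 3)*(h^3 + h^2 - 6*h) = h*(h - 5)*(h - 3)*(h^2 + h - 6) = h*(h - 5)*(h - 3)*(h + 3)*(h - 2)
(4) = (p - 1)*(p^3 + p^2 - 10*p + 8) = (p - 1)^2*(p^2 + 2*p - 8) = (p - 1)^2*(p + 4)*(p - 2)
(5) = (a + 4)*(a^2 - 4*a) = (a - 4)*(a + 4)*(a)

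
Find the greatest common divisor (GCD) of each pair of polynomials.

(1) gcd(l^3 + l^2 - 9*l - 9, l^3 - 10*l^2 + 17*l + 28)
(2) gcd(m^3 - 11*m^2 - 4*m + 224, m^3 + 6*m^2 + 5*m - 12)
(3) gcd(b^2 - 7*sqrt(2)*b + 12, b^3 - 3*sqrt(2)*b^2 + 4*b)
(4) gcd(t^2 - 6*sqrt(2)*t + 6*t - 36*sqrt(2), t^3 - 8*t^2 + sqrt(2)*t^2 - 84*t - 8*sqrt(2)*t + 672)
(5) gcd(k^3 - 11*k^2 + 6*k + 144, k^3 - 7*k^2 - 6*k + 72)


(1) = gcd((l - 3)*(l + 1)*(l + 3), (l - 7)*(l - 4)*(l + 1)) = l + 1
(2) = m + 4
(3) = gcd((b - 6*sqrt(2))*(b - sqrt(2)), b*(b - 2*sqrt(2))*(b - sqrt(2))) = b - sqrt(2)
(4) = t - 6*sqrt(2)
(5) = k^2 - 3*k - 18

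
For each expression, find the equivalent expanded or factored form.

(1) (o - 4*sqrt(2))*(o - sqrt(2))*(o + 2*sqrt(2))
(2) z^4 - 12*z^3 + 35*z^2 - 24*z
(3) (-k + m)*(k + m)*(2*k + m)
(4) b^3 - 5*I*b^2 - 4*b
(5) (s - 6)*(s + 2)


(1) = o^3 - 3*sqrt(2)*o^2 - 12*o + 16*sqrt(2)
(2) = z*(z - 8)*(z - 3)*(z - 1)
(3) = -2*k^3 - k^2*m + 2*k*m^2 + m^3
(4) = b*(b - 4*I)*(b - I)
(5) = s^2 - 4*s - 12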